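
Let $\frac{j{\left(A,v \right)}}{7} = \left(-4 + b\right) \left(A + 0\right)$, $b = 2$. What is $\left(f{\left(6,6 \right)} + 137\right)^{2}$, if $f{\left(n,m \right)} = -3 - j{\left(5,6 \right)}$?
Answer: $41616$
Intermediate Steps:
$j{\left(A,v \right)} = - 14 A$ ($j{\left(A,v \right)} = 7 \left(-4 + 2\right) \left(A + 0\right) = 7 \left(- 2 A\right) = - 14 A$)
$f{\left(n,m \right)} = 67$ ($f{\left(n,m \right)} = -3 - \left(-14\right) 5 = -3 - -70 = -3 + 70 = 67$)
$\left(f{\left(6,6 \right)} + 137\right)^{2} = \left(67 + 137\right)^{2} = 204^{2} = 41616$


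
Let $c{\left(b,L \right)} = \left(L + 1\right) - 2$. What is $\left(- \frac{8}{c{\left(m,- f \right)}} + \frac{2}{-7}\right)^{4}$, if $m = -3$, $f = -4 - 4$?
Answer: $\frac{10000}{2401} \approx 4.1649$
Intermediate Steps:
$f = -8$ ($f = -4 - 4 = -8$)
$c{\left(b,L \right)} = -1 + L$ ($c{\left(b,L \right)} = \left(1 + L\right) - 2 = -1 + L$)
$\left(- \frac{8}{c{\left(m,- f \right)}} + \frac{2}{-7}\right)^{4} = \left(- \frac{8}{-1 - -8} + \frac{2}{-7}\right)^{4} = \left(- \frac{8}{-1 + 8} + 2 \left(- \frac{1}{7}\right)\right)^{4} = \left(- \frac{8}{7} - \frac{2}{7}\right)^{4} = \left(- \frac{10}{7}\right)^{4} = \frac{10000}{2401}$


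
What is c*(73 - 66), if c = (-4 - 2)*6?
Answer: -252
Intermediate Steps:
c = -36 (c = -6*6 = -36)
c*(73 - 66) = -36*(73 - 66) = -36*7 = -252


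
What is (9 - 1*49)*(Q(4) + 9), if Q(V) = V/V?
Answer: -400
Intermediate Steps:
Q(V) = 1
(9 - 1*49)*(Q(4) + 9) = (9 - 1*49)*(1 + 9) = (9 - 49)*10 = -40*10 = -400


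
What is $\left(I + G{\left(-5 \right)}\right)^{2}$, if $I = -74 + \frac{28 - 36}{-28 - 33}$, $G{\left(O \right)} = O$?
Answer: $\frac{23145721}{3721} \approx 6220.3$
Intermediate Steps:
$I = - \frac{4506}{61}$ ($I = -74 - \frac{8}{-61} = -74 - - \frac{8}{61} = -74 + \frac{8}{61} = - \frac{4506}{61} \approx -73.869$)
$\left(I + G{\left(-5 \right)}\right)^{2} = \left(- \frac{4506}{61} - 5\right)^{2} = \left(- \frac{4811}{61}\right)^{2} = \frac{23145721}{3721}$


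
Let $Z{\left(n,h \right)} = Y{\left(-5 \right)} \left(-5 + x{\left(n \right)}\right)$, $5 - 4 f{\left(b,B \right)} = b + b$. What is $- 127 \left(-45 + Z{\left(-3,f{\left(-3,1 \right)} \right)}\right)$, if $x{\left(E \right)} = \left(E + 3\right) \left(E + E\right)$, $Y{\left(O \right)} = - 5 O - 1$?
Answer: $20955$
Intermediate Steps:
$Y{\left(O \right)} = -1 - 5 O$
$f{\left(b,B \right)} = \frac{5}{4} - \frac{b}{2}$ ($f{\left(b,B \right)} = \frac{5}{4} - \frac{b + b}{4} = \frac{5}{4} - \frac{2 b}{4} = \frac{5}{4} - \frac{b}{2}$)
$x{\left(E \right)} = 2 E \left(3 + E\right)$ ($x{\left(E \right)} = \left(3 + E\right) 2 E = 2 E \left(3 + E\right)$)
$Z{\left(n,h \right)} = -120 + 48 n \left(3 + n\right)$ ($Z{\left(n,h \right)} = \left(-1 - -25\right) \left(-5 + 2 n \left(3 + n\right)\right) = \left(-1 + 25\right) \left(-5 + 2 n \left(3 + n\right)\right) = 24 \left(-5 + 2 n \left(3 + n\right)\right) = -120 + 48 n \left(3 + n\right)$)
$- 127 \left(-45 + Z{\left(-3,f{\left(-3,1 \right)} \right)}\right) = - 127 \left(-45 - \left(120 + 144 \left(3 - 3\right)\right)\right) = - 127 \left(-45 - \left(120 + 144 \cdot 0\right)\right) = - 127 \left(-45 + \left(-120 + 0\right)\right) = - 127 \left(-45 - 120\right) = \left(-127\right) \left(-165\right) = 20955$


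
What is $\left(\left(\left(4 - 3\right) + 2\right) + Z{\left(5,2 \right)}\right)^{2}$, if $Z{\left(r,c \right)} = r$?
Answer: $64$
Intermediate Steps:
$\left(\left(\left(4 - 3\right) + 2\right) + Z{\left(5,2 \right)}\right)^{2} = \left(\left(\left(4 - 3\right) + 2\right) + 5\right)^{2} = \left(\left(1 + 2\right) + 5\right)^{2} = \left(3 + 5\right)^{2} = 8^{2} = 64$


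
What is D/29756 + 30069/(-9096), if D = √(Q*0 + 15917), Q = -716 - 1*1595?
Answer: -10023/3032 + √15917/29756 ≈ -3.3015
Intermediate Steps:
Q = -2311 (Q = -716 - 1595 = -2311)
D = √15917 (D = √(-2311*0 + 15917) = √(0 + 15917) = √15917 ≈ 126.16)
D/29756 + 30069/(-9096) = √15917/29756 + 30069/(-9096) = √15917*(1/29756) + 30069*(-1/9096) = √15917/29756 - 10023/3032 = -10023/3032 + √15917/29756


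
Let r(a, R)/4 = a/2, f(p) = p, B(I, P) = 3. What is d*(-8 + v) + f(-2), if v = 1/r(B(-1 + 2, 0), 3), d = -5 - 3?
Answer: 182/3 ≈ 60.667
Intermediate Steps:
r(a, R) = 2*a (r(a, R) = 4*(a/2) = 2*a)
d = -8
v = 1/6 (v = 1/(2*3) = 1/6 ≈ 0.16667)
d*(-8 + v) + f(-2) = -8*(-8 + 1/6) - 2 = -8*(-47/6) - 2 = 188/3 - 2 = 182/3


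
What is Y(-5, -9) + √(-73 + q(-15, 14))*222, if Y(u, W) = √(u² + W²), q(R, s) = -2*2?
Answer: √106 + 222*I*√77 ≈ 10.296 + 1948.0*I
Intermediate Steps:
q(R, s) = -4
Y(u, W) = √(W² + u²)
Y(-5, -9) + √(-73 + q(-15, 14))*222 = √((-9)² + (-5)²) + √(-73 - 4)*222 = √(81 + 25) + √(-77)*222 = √106 + (I*√77)*222 = √106 + 222*I*√77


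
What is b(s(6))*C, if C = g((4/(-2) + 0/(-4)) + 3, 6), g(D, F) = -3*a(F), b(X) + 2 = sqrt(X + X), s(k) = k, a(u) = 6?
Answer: 36 - 36*sqrt(3) ≈ -26.354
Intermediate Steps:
b(X) = -2 + sqrt(2)*sqrt(X) (b(X) = -2 + sqrt(X + X) = -2 + sqrt(2*X) = -2 + sqrt(2)*sqrt(X))
g(D, F) = -18 (g(D, F) = -3*6 = -18)
C = -18
b(s(6))*C = (-2 + sqrt(2)*sqrt(6))*(-18) = (-2 + 2*sqrt(3))*(-18) = 36 - 36*sqrt(3)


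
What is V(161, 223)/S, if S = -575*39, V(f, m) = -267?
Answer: 89/7475 ≈ 0.011906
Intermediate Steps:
S = -22425
V(161, 223)/S = -267/(-22425) = -267*(-1/22425) = 89/7475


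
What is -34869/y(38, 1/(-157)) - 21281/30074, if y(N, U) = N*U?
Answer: 41159322341/285703 ≈ 1.4406e+5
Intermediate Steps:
-34869/y(38, 1/(-157)) - 21281/30074 = -34869/(38/(-157)) - 21281/30074 = -34869/(38*(-1/157)) - 21281*1/30074 = -34869/(-38/157) - 21281/30074 = -34869*(-157/38) - 21281/30074 = 5474433/38 - 21281/30074 = 41159322341/285703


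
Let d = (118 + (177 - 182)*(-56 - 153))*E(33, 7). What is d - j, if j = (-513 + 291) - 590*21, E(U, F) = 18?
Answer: 33546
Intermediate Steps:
d = 20934 (d = (118 + (177 - 182)*(-56 - 153))*18 = (118 - 5*(-209))*18 = (118 + 1045)*18 = 1163*18 = 20934)
j = -12612 (j = -222 - 12390 = -12612)
d - j = 20934 - 1*(-12612) = 20934 + 12612 = 33546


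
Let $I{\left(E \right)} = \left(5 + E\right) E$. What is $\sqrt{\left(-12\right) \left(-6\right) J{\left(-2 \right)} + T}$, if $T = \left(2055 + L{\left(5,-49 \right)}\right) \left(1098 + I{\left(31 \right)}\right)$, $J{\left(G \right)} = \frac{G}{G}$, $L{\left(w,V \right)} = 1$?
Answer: $6 \sqrt{126446} \approx 2133.6$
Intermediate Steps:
$J{\left(G \right)} = 1$
$I{\left(E \right)} = E \left(5 + E\right)$
$T = 4551984$ ($T = \left(2055 + 1\right) \left(1098 + 31 \left(5 + 31\right)\right) = 2056 \left(1098 + 31 \cdot 36\right) = 2056 \left(1098 + 1116\right) = 2056 \cdot 2214 = 4551984$)
$\sqrt{\left(-12\right) \left(-6\right) J{\left(-2 \right)} + T} = \sqrt{\left(-12\right) \left(-6\right) 1 + 4551984} = \sqrt{72 \cdot 1 + 4551984} = \sqrt{72 + 4551984} = \sqrt{4552056} = 6 \sqrt{126446}$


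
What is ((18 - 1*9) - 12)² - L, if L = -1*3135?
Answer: 3144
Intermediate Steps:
L = -3135
((18 - 1*9) - 12)² - L = ((18 - 1*9) - 12)² - 1*(-3135) = ((18 - 9) - 12)² + 3135 = (9 - 12)² + 3135 = (-3)² + 3135 = 9 + 3135 = 3144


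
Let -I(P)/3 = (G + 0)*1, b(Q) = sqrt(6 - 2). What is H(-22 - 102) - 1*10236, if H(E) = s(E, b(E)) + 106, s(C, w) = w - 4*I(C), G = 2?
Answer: -10104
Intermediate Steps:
b(Q) = 2 (b(Q) = sqrt(4) = 2)
I(P) = -6 (I(P) = -3*(2 + 0) = -6)
s(C, w) = 24 + w (s(C, w) = w - 4*(-6) = w + 24 = 24 + w)
H(E) = 132 (H(E) = (24 + 2) + 106 = 26 + 106 = 132)
H(-22 - 102) - 1*10236 = 132 - 1*10236 = 132 - 10236 = -10104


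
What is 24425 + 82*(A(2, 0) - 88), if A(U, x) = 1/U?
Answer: 17250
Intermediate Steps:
24425 + 82*(A(2, 0) - 88) = 24425 + 82*(1/2 - 88) = 24425 + 82*(½ - 88) = 24425 + 82*(-175/2) = 24425 - 7175 = 17250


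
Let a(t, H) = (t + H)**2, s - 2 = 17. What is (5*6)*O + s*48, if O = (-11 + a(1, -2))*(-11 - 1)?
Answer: 4512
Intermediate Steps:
s = 19 (s = 2 + 17 = 19)
a(t, H) = (H + t)**2
O = 120 (O = (-11 + (-2 + 1)**2)*(-11 - 1) = (-11 + (-1)**2)*(-12) = (-11 + 1)*(-12) = -10*(-12) = 120)
(5*6)*O + s*48 = (5*6)*120 + 19*48 = 30*120 + 912 = 3600 + 912 = 4512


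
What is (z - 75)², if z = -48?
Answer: 15129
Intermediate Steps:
(z - 75)² = (-48 - 75)² = (-123)² = 15129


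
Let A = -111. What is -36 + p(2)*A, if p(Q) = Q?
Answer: -258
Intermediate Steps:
-36 + p(2)*A = -36 + 2*(-111) = -36 - 222 = -258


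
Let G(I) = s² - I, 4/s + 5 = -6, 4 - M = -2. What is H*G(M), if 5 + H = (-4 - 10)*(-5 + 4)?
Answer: -6390/121 ≈ -52.810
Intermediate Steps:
M = 6 (M = 4 - 1*(-2) = 4 + 2 = 6)
s = -4/11 (s = 4/(-5 - 6) = 4/(-11) = 4*(-1/11) = -4/11 ≈ -0.36364)
H = 9 (H = -5 + (-4 - 10)*(-5 + 4) = -5 - 14*(-1) = -5 + 14 = 9)
G(I) = 16/121 - I (G(I) = (-4/11)² - I = 16/121 - I)
H*G(M) = 9*(16/121 - 1*6) = 9*(16/121 - 6) = 9*(-710/121) = -6390/121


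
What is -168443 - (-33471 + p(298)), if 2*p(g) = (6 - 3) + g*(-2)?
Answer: -269351/2 ≈ -1.3468e+5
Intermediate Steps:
p(g) = 3/2 - g (p(g) = ((6 - 3) + g*(-2))/2 = (3 - 2*g)/2 = 3/2 - g)
-168443 - (-33471 + p(298)) = -168443 - (-33471 + (3/2 - 1*298)) = -168443 - (-33471 + (3/2 - 298)) = -168443 - (-33471 - 593/2) = -168443 - 1*(-67535/2) = -168443 + 67535/2 = -269351/2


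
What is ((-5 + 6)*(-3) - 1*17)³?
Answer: -8000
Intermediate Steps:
((-5 + 6)*(-3) - 1*17)³ = (1*(-3) - 17)³ = (-3 - 17)³ = (-20)³ = -8000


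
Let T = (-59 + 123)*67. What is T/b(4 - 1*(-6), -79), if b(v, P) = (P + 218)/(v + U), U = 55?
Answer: 278720/139 ≈ 2005.2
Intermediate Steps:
b(v, P) = (218 + P)/(55 + v) (b(v, P) = (P + 218)/(v + 55) = (218 + P)/(55 + v))
T = 4288 (T = 64*67 = 4288)
T/b(4 - 1*(-6), -79) = 4288/(((218 - 79)/(55 + (4 - 1*(-6))))) = 4288/((139/(55 + (4 + 6)))) = 4288/((139/(55 + 10))) = 4288/((139/65)) = 4288/(((1/65)*139)) = 4288/(139/65) = 4288*(65/139) = 278720/139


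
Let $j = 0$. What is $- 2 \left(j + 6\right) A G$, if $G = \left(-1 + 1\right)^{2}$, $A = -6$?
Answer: $0$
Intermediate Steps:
$G = 0$ ($G = 0^{2} = 0$)
$- 2 \left(j + 6\right) A G = - 2 \left(0 + 6\right) \left(-6\right) 0 = \left(-2\right) 6 \left(-6\right) 0 = \left(-12\right) \left(-6\right) 0 = 72 \cdot 0 = 0$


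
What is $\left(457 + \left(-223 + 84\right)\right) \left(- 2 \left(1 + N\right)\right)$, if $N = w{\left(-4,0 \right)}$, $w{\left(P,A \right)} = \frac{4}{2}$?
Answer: $-1908$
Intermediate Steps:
$w{\left(P,A \right)} = 2$ ($w{\left(P,A \right)} = 4 \cdot \frac{1}{2} = 2$)
$N = 2$
$\left(457 + \left(-223 + 84\right)\right) \left(- 2 \left(1 + N\right)\right) = \left(457 + \left(-223 + 84\right)\right) \left(- 2 \left(1 + 2\right)\right) = \left(457 - 139\right) \left(\left(-2\right) 3\right) = 318 \left(-6\right) = -1908$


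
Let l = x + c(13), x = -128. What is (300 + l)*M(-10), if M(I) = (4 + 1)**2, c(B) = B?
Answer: 4625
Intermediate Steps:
M(I) = 25 (M(I) = 5**2 = 25)
l = -115 (l = -128 + 13 = -115)
(300 + l)*M(-10) = (300 - 115)*25 = 185*25 = 4625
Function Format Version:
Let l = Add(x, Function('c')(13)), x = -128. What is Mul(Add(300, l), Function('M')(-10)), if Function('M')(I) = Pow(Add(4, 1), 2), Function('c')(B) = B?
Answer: 4625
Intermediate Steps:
Function('M')(I) = 25 (Function('M')(I) = Pow(5, 2) = 25)
l = -115 (l = Add(-128, 13) = -115)
Mul(Add(300, l), Function('M')(-10)) = Mul(Add(300, -115), 25) = Mul(185, 25) = 4625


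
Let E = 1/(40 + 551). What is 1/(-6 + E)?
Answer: -591/3545 ≈ -0.16671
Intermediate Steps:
E = 1/591 ≈ 0.0016920
1/(-6 + E) = 1/(-6 + 1/591) = 1/(-3545/591) = -591/3545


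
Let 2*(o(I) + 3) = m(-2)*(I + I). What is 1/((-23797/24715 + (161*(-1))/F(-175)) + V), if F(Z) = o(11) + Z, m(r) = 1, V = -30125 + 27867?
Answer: -4127405/9319675474 ≈ -0.00044287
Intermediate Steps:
V = -2258
o(I) = -3 + I (o(I) = -3 + (1*(I + I))/2 = -3 + (1*(2*I))/2 = -3 + (2*I)/2 = -3 + I)
F(Z) = 8 + Z (F(Z) = (-3 + 11) + Z = 8 + Z)
1/((-23797/24715 + (161*(-1))/F(-175)) + V) = 1/((-23797/24715 + (161*(-1))/(8 - 175)) - 2258) = 1/((-23797*1/24715 - 161/(-167)) - 2258) = 1/((-23797/24715 - 161*(-1/167)) - 2258) = 1/((-23797/24715 + 161/167) - 2258) = 1/(5016/4127405 - 2258) = 1/(-9319675474/4127405) = -4127405/9319675474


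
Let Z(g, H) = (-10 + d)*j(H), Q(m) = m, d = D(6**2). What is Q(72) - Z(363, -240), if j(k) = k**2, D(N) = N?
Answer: -1497528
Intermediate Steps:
d = 36 (d = 6**2 = 36)
Z(g, H) = 26*H**2 (Z(g, H) = (-10 + 36)*H**2 = 26*H**2)
Q(72) - Z(363, -240) = 72 - 26*(-240)**2 = 72 - 26*57600 = 72 - 1*1497600 = 72 - 1497600 = -1497528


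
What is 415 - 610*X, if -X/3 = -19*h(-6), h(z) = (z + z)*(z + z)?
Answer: -5006465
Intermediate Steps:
h(z) = 4*z² (h(z) = (2*z)*(2*z) = 4*z²)
X = 8208 (X = -(-57)*4*(-6)² = -(-57)*4*36 = -(-57)*144 = -3*(-2736) = 8208)
415 - 610*X = 415 - 610*8208 = 415 - 5006880 = -5006465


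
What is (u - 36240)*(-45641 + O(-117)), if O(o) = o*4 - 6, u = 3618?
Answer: 1504363530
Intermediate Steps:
O(o) = -6 + 4*o (O(o) = 4*o - 6 = -6 + 4*o)
(u - 36240)*(-45641 + O(-117)) = (3618 - 36240)*(-45641 + (-6 + 4*(-117))) = -32622*(-45641 + (-6 - 468)) = -32622*(-45641 - 474) = -32622*(-46115) = 1504363530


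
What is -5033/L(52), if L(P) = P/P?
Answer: -5033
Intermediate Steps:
L(P) = 1
-5033/L(52) = -5033/1 = -5033*1 = -5033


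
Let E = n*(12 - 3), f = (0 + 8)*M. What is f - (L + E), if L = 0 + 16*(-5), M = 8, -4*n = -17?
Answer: 423/4 ≈ 105.75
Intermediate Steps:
n = 17/4 (n = -¼*(-17) = 17/4 ≈ 4.2500)
L = -80 (L = 0 - 80 = -80)
f = 64 (f = (0 + 8)*8 = 8*8 = 64)
E = 153/4 (E = 17*(12 - 3)/4 = (17/4)*9 = 153/4 ≈ 38.250)
f - (L + E) = 64 - (-80 + 153/4) = 64 - 1*(-167/4) = 64 + 167/4 = 423/4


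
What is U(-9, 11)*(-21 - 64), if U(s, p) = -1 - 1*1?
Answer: 170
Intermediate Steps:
U(s, p) = -2 (U(s, p) = -1 - 1 = -2)
U(-9, 11)*(-21 - 64) = -2*(-21 - 64) = -2*(-85) = 170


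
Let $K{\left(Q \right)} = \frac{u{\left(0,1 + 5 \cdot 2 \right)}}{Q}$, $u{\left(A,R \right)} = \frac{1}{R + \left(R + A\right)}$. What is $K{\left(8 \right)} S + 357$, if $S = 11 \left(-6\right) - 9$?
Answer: $\frac{62757}{176} \approx 356.57$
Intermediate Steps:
$u{\left(A,R \right)} = \frac{1}{A + 2 R}$ ($u{\left(A,R \right)} = \frac{1}{R + \left(A + R\right)} = \frac{1}{A + 2 R}$)
$K{\left(Q \right)} = \frac{1}{22 Q}$ ($K{\left(Q \right)} = \frac{1}{\left(0 + 2 \left(1 + 5 \cdot 2\right)\right) Q} = \frac{1}{\left(0 + 2 \left(1 + 10\right)\right) Q} = \frac{1}{\left(0 + 2 \cdot 11\right) Q} = \frac{1}{\left(0 + 22\right) Q} = \frac{1}{22 Q}$)
$S = -75$ ($S = -66 - 9 = -75$)
$K{\left(8 \right)} S + 357 = \frac{1}{22 \cdot 8} \left(-75\right) + 357 = \frac{1}{22} \cdot \frac{1}{8} \left(-75\right) + 357 = \frac{1}{176} \left(-75\right) + 357 = - \frac{75}{176} + 357 = \frac{62757}{176}$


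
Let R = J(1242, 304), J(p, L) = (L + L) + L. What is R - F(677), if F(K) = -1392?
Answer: 2304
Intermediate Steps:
J(p, L) = 3*L (J(p, L) = 2*L + L = 3*L)
R = 912 (R = 3*304 = 912)
R - F(677) = 912 - 1*(-1392) = 912 + 1392 = 2304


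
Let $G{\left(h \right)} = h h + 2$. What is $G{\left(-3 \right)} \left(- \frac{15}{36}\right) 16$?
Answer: $- \frac{220}{3} \approx -73.333$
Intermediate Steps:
$G{\left(h \right)} = 2 + h^{2}$ ($G{\left(h \right)} = h^{2} + 2 = 2 + h^{2}$)
$G{\left(-3 \right)} \left(- \frac{15}{36}\right) 16 = \left(2 + \left(-3\right)^{2}\right) \left(- \frac{15}{36}\right) 16 = \left(2 + 9\right) \left(\left(-15\right) \frac{1}{36}\right) 16 = 11 \left(- \frac{5}{12}\right) 16 = \left(- \frac{55}{12}\right) 16 = - \frac{220}{3}$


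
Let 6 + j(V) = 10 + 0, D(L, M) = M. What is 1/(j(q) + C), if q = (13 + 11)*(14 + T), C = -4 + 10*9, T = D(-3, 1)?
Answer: 1/90 ≈ 0.011111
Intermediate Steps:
T = 1
C = 86 (C = -4 + 90 = 86)
q = 360 (q = (13 + 11)*(14 + 1) = 24*15 = 360)
j(V) = 4 (j(V) = -6 + (10 + 0) = -6 + 10 = 4)
1/(j(q) + C) = 1/(4 + 86) = 1/90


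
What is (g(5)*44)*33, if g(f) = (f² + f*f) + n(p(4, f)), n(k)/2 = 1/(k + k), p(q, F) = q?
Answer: 72963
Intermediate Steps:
n(k) = 1/k (n(k) = 2/(k + k) = 2/((2*k)) = 2*(1/(2*k)) = 1/k)
g(f) = ¼ + 2*f² (g(f) = (f² + f*f) + 1/4 = (f² + f²) + ¼ = 2*f² + ¼ = ¼ + 2*f²)
(g(5)*44)*33 = ((¼ + 2*5²)*44)*33 = ((¼ + 2*25)*44)*33 = ((¼ + 50)*44)*33 = ((201/4)*44)*33 = 2211*33 = 72963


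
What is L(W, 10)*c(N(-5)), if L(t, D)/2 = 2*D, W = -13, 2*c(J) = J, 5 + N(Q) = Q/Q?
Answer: -80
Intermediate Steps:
N(Q) = -4 (N(Q) = -5 + Q/Q = -5 + 1 = -4)
c(J) = J/2
L(t, D) = 4*D (L(t, D) = 2*(2*D) = 4*D)
L(W, 10)*c(N(-5)) = (4*10)*((½)*(-4)) = 40*(-2) = -80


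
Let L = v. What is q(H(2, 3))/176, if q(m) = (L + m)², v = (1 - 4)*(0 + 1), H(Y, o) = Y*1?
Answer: 1/176 ≈ 0.0056818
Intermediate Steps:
H(Y, o) = Y
v = -3 (v = -3*1 = -3)
L = -3
q(m) = (-3 + m)²
q(H(2, 3))/176 = (-3 + 2)²/176 = (-1)²*(1/176) = 1*(1/176) = 1/176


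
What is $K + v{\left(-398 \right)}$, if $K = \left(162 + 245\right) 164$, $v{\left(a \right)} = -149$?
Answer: $66599$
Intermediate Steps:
$K = 66748$ ($K = 407 \cdot 164 = 66748$)
$K + v{\left(-398 \right)} = 66748 - 149 = 66599$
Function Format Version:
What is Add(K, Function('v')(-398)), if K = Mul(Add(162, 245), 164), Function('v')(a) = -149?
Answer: 66599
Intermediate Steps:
K = 66748 (K = Mul(407, 164) = 66748)
Add(K, Function('v')(-398)) = Add(66748, -149) = 66599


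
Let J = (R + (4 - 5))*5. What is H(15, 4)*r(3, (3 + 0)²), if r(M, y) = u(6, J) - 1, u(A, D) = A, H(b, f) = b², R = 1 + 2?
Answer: 1125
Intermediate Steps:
R = 3
J = 10 (J = (3 + (4 - 5))*5 = (3 - 1)*5 = 2*5 = 10)
r(M, y) = 5 (r(M, y) = 6 - 1 = 5)
H(15, 4)*r(3, (3 + 0)²) = 15²*5 = 225*5 = 1125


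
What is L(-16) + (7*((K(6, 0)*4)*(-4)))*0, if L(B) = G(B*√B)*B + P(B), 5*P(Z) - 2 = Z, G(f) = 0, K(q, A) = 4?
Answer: -14/5 ≈ -2.8000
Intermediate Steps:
P(Z) = ⅖ + Z/5
L(B) = ⅖ + B/5 (L(B) = 0*B + (⅖ + B/5) = 0 + (⅖ + B/5) = ⅖ + B/5)
L(-16) + (7*((K(6, 0)*4)*(-4)))*0 = (⅖ + (⅕)*(-16)) + (7*((4*4)*(-4)))*0 = (⅖ - 16/5) + (7*(16*(-4)))*0 = -14/5 + (7*(-64))*0 = -14/5 - 448*0 = -14/5 + 0 = -14/5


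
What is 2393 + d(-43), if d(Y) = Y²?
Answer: 4242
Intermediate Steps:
2393 + d(-43) = 2393 + (-43)² = 2393 + 1849 = 4242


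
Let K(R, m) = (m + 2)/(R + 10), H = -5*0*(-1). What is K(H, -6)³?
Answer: -8/125 ≈ -0.064000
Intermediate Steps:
H = 0 (H = 0*(-1) = 0)
K(R, m) = (2 + m)/(10 + R)
K(H, -6)³ = ((2 - 6)/(10 + 0))³ = (-4/10)³ = ((⅒)*(-4))³ = (-⅖)³ = -8/125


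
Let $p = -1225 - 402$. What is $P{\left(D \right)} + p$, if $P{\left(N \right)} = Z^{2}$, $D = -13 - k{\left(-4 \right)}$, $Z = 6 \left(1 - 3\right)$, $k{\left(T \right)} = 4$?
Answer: $-1483$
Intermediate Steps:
$Z = -12$ ($Z = 6 \left(-2\right) = -12$)
$p = -1627$
$D = -17$ ($D = -13 - 4 = -17$)
$P{\left(N \right)} = 144$ ($P{\left(N \right)} = \left(-12\right)^{2} = 144$)
$P{\left(D \right)} + p = 144 - 1627 = -1483$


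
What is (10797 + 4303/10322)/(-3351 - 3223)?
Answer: -8573149/5219756 ≈ -1.6424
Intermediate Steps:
(10797 + 4303/10322)/(-3351 - 3223) = (10797 + 4303*(1/10322))/(-6574) = (10797 + 331/794)*(-1/6574) = (8573149/794)*(-1/6574) = -8573149/5219756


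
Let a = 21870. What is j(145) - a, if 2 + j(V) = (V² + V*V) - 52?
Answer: 20126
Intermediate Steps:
j(V) = -54 + 2*V² (j(V) = -2 + ((V² + V*V) - 52) = -2 + ((V² + V²) - 52) = -2 + (2*V² - 52) = -2 + (-52 + 2*V²) = -54 + 2*V²)
j(145) - a = (-54 + 2*145²) - 1*21870 = (-54 + 2*21025) - 21870 = (-54 + 42050) - 21870 = 41996 - 21870 = 20126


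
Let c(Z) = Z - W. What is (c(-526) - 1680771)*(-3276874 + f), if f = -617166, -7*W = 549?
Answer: 45827126561200/7 ≈ 6.5467e+12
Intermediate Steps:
W = -549/7 (W = -⅐*549 = -549/7 ≈ -78.429)
c(Z) = 549/7 + Z (c(Z) = Z - 1*(-549/7) = Z + 549/7 = 549/7 + Z)
(c(-526) - 1680771)*(-3276874 + f) = ((549/7 - 526) - 1680771)*(-3276874 - 617166) = (-3133/7 - 1680771)*(-3894040) = -11768530/7*(-3894040) = 45827126561200/7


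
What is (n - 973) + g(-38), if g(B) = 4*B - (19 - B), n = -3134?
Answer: -4316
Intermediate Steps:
g(B) = -19 + 5*B (g(B) = 4*B + (-19 + B) = -19 + 5*B)
(n - 973) + g(-38) = (-3134 - 973) + (-19 + 5*(-38)) = -4107 + (-19 - 190) = -4107 - 209 = -4316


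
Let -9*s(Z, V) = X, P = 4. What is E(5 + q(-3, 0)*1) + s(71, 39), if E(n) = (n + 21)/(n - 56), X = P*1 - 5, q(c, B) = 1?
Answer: -193/450 ≈ -0.42889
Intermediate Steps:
X = -1 (X = 4*1 - 5 = 4 - 5 = -1)
s(Z, V) = ⅑ (s(Z, V) = -⅑*(-1) = ⅑)
E(n) = (21 + n)/(-56 + n)
E(5 + q(-3, 0)*1) + s(71, 39) = (21 + (5 + 1*1))/(-56 + (5 + 1*1)) + ⅑ = (21 + (5 + 1))/(-56 + (5 + 1)) + ⅑ = (21 + 6)/(-56 + 6) + ⅑ = 27/(-50) + ⅑ = -1/50*27 + ⅑ = -27/50 + ⅑ = -193/450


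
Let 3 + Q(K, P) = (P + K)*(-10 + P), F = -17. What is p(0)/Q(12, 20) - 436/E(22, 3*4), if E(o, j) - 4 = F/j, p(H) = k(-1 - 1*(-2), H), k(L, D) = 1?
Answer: -1658513/9827 ≈ -168.77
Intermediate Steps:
p(H) = 1
E(o, j) = 4 - 17/j
Q(K, P) = -3 + (-10 + P)*(K + P) (Q(K, P) = -3 + (P + K)*(-10 + P) = -3 + (K + P)*(-10 + P) = -3 + (-10 + P)*(K + P))
p(0)/Q(12, 20) - 436/E(22, 3*4) = 1/(-3 + 20**2 - 10*12 - 10*20 + 12*20) - 436/(4 - 17/(3*4)) = 1/(-3 + 400 - 120 - 200 + 240) - 436/(4 - 17/12) = 1/317 - 436/(4 - 17*1/12) = 1*(1/317) - 436/(4 - 17/12) = 1/317 - 436/31/12 = 1/317 - 436*12/31 = 1/317 - 5232/31 = -1658513/9827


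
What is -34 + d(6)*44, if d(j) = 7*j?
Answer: 1814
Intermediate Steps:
-34 + d(6)*44 = -34 + (7*6)*44 = -34 + 42*44 = -34 + 1848 = 1814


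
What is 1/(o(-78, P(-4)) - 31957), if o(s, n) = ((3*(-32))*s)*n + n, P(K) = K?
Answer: -1/61913 ≈ -1.6152e-5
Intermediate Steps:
o(s, n) = n - 96*n*s (o(s, n) = (-96*s)*n + n = -96*n*s + n = n - 96*n*s)
1/(o(-78, P(-4)) - 31957) = 1/(-4*(1 - 96*(-78)) - 31957) = 1/(-4*(1 + 7488) - 31957) = 1/(-4*7489 - 31957) = 1/(-29956 - 31957) = 1/(-61913) = -1/61913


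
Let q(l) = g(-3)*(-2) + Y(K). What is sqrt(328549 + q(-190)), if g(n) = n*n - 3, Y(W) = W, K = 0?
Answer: sqrt(328537) ≈ 573.18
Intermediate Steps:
g(n) = -3 + n**2 (g(n) = n**2 - 3 = -3 + n**2)
q(l) = -12 (q(l) = (-3 + (-3)**2)*(-2) + 0 = (-3 + 9)*(-2) + 0 = 6*(-2) + 0 = -12 + 0 = -12)
sqrt(328549 + q(-190)) = sqrt(328549 - 12) = sqrt(328537)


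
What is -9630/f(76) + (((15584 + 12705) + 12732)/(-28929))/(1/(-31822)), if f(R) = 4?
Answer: 2471447389/57858 ≈ 42716.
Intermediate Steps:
-9630/f(76) + (((15584 + 12705) + 12732)/(-28929))/(1/(-31822)) = -9630/4 + (((15584 + 12705) + 12732)/(-28929))/(1/(-31822)) = -9630*¼ + ((28289 + 12732)*(-1/28929))/(-1/31822) = -4815/2 + (41021*(-1/28929))*(-31822) = -4815/2 - 41021/28929*(-31822) = -4815/2 + 1305370262/28929 = 2471447389/57858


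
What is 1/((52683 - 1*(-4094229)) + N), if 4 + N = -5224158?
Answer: -1/1077250 ≈ -9.2829e-7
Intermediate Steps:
N = -5224162 (N = -4 - 5224158 = -5224162)
1/((52683 - 1*(-4094229)) + N) = 1/((52683 - 1*(-4094229)) - 5224162) = 1/((52683 + 4094229) - 5224162) = 1/(4146912 - 5224162) = 1/(-1077250) = -1/1077250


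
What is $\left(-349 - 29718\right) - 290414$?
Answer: $-320481$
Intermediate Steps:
$\left(-349 - 29718\right) - 290414 = -30067 - 290414 = -320481$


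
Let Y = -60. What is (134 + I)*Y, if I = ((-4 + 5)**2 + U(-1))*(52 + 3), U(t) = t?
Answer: -8040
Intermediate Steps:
I = 0 (I = ((-4 + 5)**2 - 1)*(52 + 3) = (1**2 - 1)*55 = (1 - 1)*55 = 0*55 = 0)
(134 + I)*Y = (134 + 0)*(-60) = 134*(-60) = -8040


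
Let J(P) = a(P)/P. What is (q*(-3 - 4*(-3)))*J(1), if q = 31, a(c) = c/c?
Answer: 279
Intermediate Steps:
a(c) = 1
J(P) = 1/P
(q*(-3 - 4*(-3)))*J(1) = (31*(-3 - 4*(-3)))/1 = (31*(-3 + 12))*1 = (31*9)*1 = 279*1 = 279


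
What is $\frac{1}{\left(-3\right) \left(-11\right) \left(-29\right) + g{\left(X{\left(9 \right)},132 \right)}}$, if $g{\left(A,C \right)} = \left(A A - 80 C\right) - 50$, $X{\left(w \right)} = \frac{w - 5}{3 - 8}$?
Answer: $- \frac{25}{289159} \approx -8.6458 \cdot 10^{-5}$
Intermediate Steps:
$X{\left(w \right)} = 1 - \frac{w}{5}$ ($X{\left(w \right)} = \frac{-5 + w}{-5} = \left(-5 + w\right) \left(- \frac{1}{5}\right) = 1 - \frac{w}{5}$)
$g{\left(A,C \right)} = -50 + A^{2} - 80 C$ ($g{\left(A,C \right)} = \left(A^{2} - 80 C\right) - 50 = -50 + A^{2} - 80 C$)
$\frac{1}{\left(-3\right) \left(-11\right) \left(-29\right) + g{\left(X{\left(9 \right)},132 \right)}} = \frac{1}{\left(-3\right) \left(-11\right) \left(-29\right) - \left(10610 - \left(1 - \frac{9}{5}\right)^{2}\right)} = \frac{1}{33 \left(-29\right) - \left(10610 - \left(1 - \frac{9}{5}\right)^{2}\right)} = \frac{1}{-957 - \left(10610 - \frac{16}{25}\right)} = \frac{1}{-957 - \frac{265234}{25}} = \frac{1}{- \frac{289159}{25}} = - \frac{25}{289159}$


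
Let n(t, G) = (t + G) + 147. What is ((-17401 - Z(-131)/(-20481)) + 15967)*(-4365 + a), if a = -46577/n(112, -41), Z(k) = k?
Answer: 29315462603095/4464858 ≈ 6.5658e+6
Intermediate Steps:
n(t, G) = 147 + G + t (n(t, G) = (G + t) + 147 = 147 + G + t)
a = -46577/218 (a = -46577/(147 - 41 + 112) = -46577/218 ≈ -213.66)
((-17401 - Z(-131)/(-20481)) + 15967)*(-4365 + a) = ((-17401 - (-131)/(-20481)) + 15967)*(-4365 - 46577/218) = ((-17401 - (-131)*(-1)/20481) + 15967)*(-998147/218) = ((-17401 - 1*131/20481) + 15967)*(-998147/218) = ((-17401 - 131/20481) + 15967)*(-998147/218) = (-356390012/20481 + 15967)*(-998147/218) = -29369885/20481*(-998147/218) = 29315462603095/4464858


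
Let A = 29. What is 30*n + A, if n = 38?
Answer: 1169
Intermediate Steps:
30*n + A = 30*38 + 29 = 1140 + 29 = 1169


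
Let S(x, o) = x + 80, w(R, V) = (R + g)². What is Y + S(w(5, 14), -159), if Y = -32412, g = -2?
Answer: -32323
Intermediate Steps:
w(R, V) = (-2 + R)² (w(R, V) = (R - 2)² = (-2 + R)²)
S(x, o) = 80 + x
Y + S(w(5, 14), -159) = -32412 + (80 + (-2 + 5)²) = -32412 + (80 + 3²) = -32412 + (80 + 9) = -32412 + 89 = -32323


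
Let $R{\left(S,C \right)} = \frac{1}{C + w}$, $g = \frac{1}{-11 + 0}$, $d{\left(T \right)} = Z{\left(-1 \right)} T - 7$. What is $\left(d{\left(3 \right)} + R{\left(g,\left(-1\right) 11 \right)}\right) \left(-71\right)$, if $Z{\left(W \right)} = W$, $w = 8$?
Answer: $\frac{2201}{3} \approx 733.67$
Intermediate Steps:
$d{\left(T \right)} = -7 - T$ ($d{\left(T \right)} = - T - 7 = -7 - T$)
$g = - \frac{1}{11}$ ($g = \frac{1}{-11} = - \frac{1}{11} \approx -0.090909$)
$R{\left(S,C \right)} = \frac{1}{8 + C}$ ($R{\left(S,C \right)} = \frac{1}{C + 8} = \frac{1}{8 + C}$)
$\left(d{\left(3 \right)} + R{\left(g,\left(-1\right) 11 \right)}\right) \left(-71\right) = \left(\left(-7 - 3\right) + \frac{1}{8 - 11}\right) \left(-71\right) = \left(-10 + \frac{1}{-3}\right) \left(-71\right) = \left(-10 - \frac{1}{3}\right) \left(-71\right) = \left(- \frac{31}{3}\right) \left(-71\right) = \frac{2201}{3}$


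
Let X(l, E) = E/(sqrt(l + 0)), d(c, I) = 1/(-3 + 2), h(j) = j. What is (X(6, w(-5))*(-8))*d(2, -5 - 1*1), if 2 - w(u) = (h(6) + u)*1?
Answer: 4*sqrt(6)/3 ≈ 3.2660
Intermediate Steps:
d(c, I) = -1 (d(c, I) = 1/(-1) = -1)
w(u) = -4 - u (w(u) = 2 - (6 + u) = 2 + (-6 - u) = -4 - u)
X(l, E) = E/sqrt(l) (X(l, E) = E/(sqrt(l)) = E/sqrt(l))
(X(6, w(-5))*(-8))*d(2, -5 - 1*1) = (((-4 - 1*(-5))/sqrt(6))*(-8))*(-1) = (((-4 + 5)*(sqrt(6)/6))*(-8))*(-1) = ((1*(sqrt(6)/6))*(-8))*(-1) = ((sqrt(6)/6)*(-8))*(-1) = -4*sqrt(6)/3*(-1) = 4*sqrt(6)/3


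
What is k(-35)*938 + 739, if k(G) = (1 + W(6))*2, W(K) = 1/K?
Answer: 8783/3 ≈ 2927.7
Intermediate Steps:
k(G) = 7/3 (k(G) = (1 + 1/6)*2 = (1 + ⅙)*2 = (7/6)*2 = 7/3)
k(-35)*938 + 739 = (7/3)*938 + 739 = 6566/3 + 739 = 8783/3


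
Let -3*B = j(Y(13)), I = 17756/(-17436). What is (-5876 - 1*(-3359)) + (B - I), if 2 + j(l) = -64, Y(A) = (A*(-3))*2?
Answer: -10871266/4359 ≈ -2494.0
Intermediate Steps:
Y(A) = -6*A (Y(A) = -3*A*2 = -6*A)
I = -4439/4359 (I = 17756*(-1/17436) = -4439/4359 ≈ -1.0184)
j(l) = -66 (j(l) = -2 - 64 = -66)
B = 22 (B = -⅓*(-66) = 22)
(-5876 - 1*(-3359)) + (B - I) = (-5876 - 1*(-3359)) + (22 - 1*(-4439/4359)) = (-5876 + 3359) + (22 + 4439/4359) = -2517 + 100337/4359 = -10871266/4359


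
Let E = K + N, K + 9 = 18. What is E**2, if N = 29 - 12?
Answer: 676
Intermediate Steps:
N = 17
K = 9 (K = -9 + 18 = 9)
E = 26 (E = 9 + 17 = 26)
E**2 = 26**2 = 676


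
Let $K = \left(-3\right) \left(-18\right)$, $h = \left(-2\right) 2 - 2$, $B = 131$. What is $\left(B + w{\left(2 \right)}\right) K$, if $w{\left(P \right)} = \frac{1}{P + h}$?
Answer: $\frac{14121}{2} \approx 7060.5$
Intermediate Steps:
$h = -6$ ($h = -4 - 2 = -6$)
$w{\left(P \right)} = \frac{1}{-6 + P}$ ($w{\left(P \right)} = \frac{1}{P - 6} = \frac{1}{-6 + P}$)
$K = 54$
$\left(B + w{\left(2 \right)}\right) K = \left(131 + \frac{1}{-6 + 2}\right) 54 = \left(131 + \frac{1}{-4}\right) 54 = \left(131 - \frac{1}{4}\right) 54 = \frac{523}{4} \cdot 54 = \frac{14121}{2}$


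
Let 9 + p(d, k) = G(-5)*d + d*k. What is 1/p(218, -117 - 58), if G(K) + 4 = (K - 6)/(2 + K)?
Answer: -3/114695 ≈ -2.6156e-5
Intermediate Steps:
G(K) = -4 + (-6 + K)/(2 + K) (G(K) = -4 + (K - 6)/(2 + K) = -4 + (-6 + K)/(2 + K))
p(d, k) = -9 - d/3 + d*k (p(d, k) = -9 + (((-14 - 3*(-5))/(2 - 5))*d + d*k) = -9 + (((-14 + 15)/(-3))*d + d*k) = -9 + ((-⅓*1)*d + d*k) = -9 + (-d/3 + d*k) = -9 - d/3 + d*k)
1/p(218, -117 - 58) = 1/(-9 - ⅓*218 + 218*(-117 - 58)) = 1/(-9 - 218/3 + 218*(-175)) = 1/(-9 - 218/3 - 38150) = 1/(-114695/3) = -3/114695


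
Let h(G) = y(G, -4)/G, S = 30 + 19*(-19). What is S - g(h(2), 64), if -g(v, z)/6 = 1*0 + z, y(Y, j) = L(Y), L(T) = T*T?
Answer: 53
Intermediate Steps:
L(T) = T**2
S = -331 (S = 30 - 361 = -331)
y(Y, j) = Y**2
h(G) = G (h(G) = G**2/G = G)
g(v, z) = -6*z (g(v, z) = -6*(1*0 + z) = -6*(0 + z) = -6*z)
S - g(h(2), 64) = -331 - (-6)*64 = -331 - 1*(-384) = -331 + 384 = 53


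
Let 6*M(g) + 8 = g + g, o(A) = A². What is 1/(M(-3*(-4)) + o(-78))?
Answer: 3/18260 ≈ 0.00016429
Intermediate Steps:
M(g) = -4/3 + g/3 (M(g) = -4/3 + (g + g)/6 = -4/3 + (2*g)/6 = -4/3 + g/3)
1/(M(-3*(-4)) + o(-78)) = 1/((-4/3 + (-3*(-4))/3) + (-78)²) = 1/((-4/3 + (⅓)*12) + 6084) = 1/((-4/3 + 4) + 6084) = 1/(8/3 + 6084) = 1/(18260/3) = 3/18260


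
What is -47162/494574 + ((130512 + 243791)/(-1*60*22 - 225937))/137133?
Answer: -244993694229374/2568853145105649 ≈ -0.095371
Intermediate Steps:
-47162/494574 + ((130512 + 243791)/(-1*60*22 - 225937))/137133 = -47162*1/494574 + (374303/(-60*22 - 225937))*(1/137133) = -23581/247287 + (374303/(-1320 - 225937))*(1/137133) = -23581/247287 + (374303/(-227257))*(1/137133) = -23581/247287 + (374303*(-1/227257))*(1/137133) = -23581/247287 - 374303/227257*1/137133 = -23581/247287 - 374303/31164434181 = -244993694229374/2568853145105649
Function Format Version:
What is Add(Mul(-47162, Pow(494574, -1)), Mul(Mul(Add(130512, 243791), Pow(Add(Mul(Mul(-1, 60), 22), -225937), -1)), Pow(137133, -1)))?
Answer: Rational(-244993694229374, 2568853145105649) ≈ -0.095371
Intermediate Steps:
Add(Mul(-47162, Pow(494574, -1)), Mul(Mul(Add(130512, 243791), Pow(Add(Mul(Mul(-1, 60), 22), -225937), -1)), Pow(137133, -1))) = Add(Mul(-47162, Rational(1, 494574)), Mul(Mul(374303, Pow(Add(Mul(-60, 22), -225937), -1)), Rational(1, 137133))) = Add(Rational(-23581, 247287), Mul(Mul(374303, Pow(Add(-1320, -225937), -1)), Rational(1, 137133))) = Add(Rational(-23581, 247287), Mul(Mul(374303, Pow(-227257, -1)), Rational(1, 137133))) = Add(Rational(-23581, 247287), Mul(Mul(374303, Rational(-1, 227257)), Rational(1, 137133))) = Add(Rational(-23581, 247287), Mul(Rational(-374303, 227257), Rational(1, 137133))) = Add(Rational(-23581, 247287), Rational(-374303, 31164434181)) = Rational(-244993694229374, 2568853145105649)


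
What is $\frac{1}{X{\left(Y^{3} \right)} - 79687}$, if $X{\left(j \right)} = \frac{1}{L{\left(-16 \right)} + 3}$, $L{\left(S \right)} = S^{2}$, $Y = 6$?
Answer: $- \frac{259}{20638932} \approx -1.2549 \cdot 10^{-5}$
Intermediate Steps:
$X{\left(j \right)} = \frac{1}{259}$ ($X{\left(j \right)} = \frac{1}{\left(-16\right)^{2} + 3} = \frac{1}{256 + 3} = \frac{1}{259}$)
$\frac{1}{X{\left(Y^{3} \right)} - 79687} = \frac{1}{\frac{1}{259} - 79687} = \frac{1}{- \frac{20638932}{259}} = - \frac{259}{20638932}$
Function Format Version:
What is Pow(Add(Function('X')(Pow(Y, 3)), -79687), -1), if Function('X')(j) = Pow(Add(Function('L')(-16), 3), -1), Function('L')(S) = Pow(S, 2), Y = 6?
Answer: Rational(-259, 20638932) ≈ -1.2549e-5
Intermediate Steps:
Function('X')(j) = Rational(1, 259) (Function('X')(j) = Pow(Add(Pow(-16, 2), 3), -1) = Pow(Add(256, 3), -1) = Pow(259, -1) = Rational(1, 259))
Pow(Add(Function('X')(Pow(Y, 3)), -79687), -1) = Pow(Add(Rational(1, 259), -79687), -1) = Pow(Rational(-20638932, 259), -1) = Rational(-259, 20638932)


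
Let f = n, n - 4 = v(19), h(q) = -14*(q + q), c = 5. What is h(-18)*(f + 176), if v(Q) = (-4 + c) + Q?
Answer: 100800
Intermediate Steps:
v(Q) = 1 + Q (v(Q) = (-4 + 5) + Q = 1 + Q)
h(q) = -28*q
n = 24 (n = 4 + (1 + 19) = 4 + 20 = 24)
f = 24
h(-18)*(f + 176) = (-28*(-18))*(24 + 176) = 504*200 = 100800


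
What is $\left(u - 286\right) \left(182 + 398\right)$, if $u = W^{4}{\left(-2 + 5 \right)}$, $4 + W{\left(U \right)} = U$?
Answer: $-165300$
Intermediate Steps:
$W{\left(U \right)} = -4 + U$
$u = 1$ ($u = \left(-4 + \left(-2 + 5\right)\right)^{4} = \left(-4 + 3\right)^{4} = \left(-1\right)^{4} = 1$)
$\left(u - 286\right) \left(182 + 398\right) = \left(1 - 286\right) \left(182 + 398\right) = \left(-285\right) 580 = -165300$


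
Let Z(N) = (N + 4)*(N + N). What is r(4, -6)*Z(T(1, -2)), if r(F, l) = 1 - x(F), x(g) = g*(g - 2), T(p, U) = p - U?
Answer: -294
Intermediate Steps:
x(g) = g*(-2 + g)
Z(N) = 2*N*(4 + N) (Z(N) = (4 + N)*(2*N) = 2*N*(4 + N))
r(F, l) = 1 - F*(-2 + F)
r(4, -6)*Z(T(1, -2)) = (1 - 1*4*(-2 + 4))*(2*(1 - 1*(-2))*(4 + (1 - 1*(-2)))) = (1 - 1*4*2)*(2*(1 + 2)*(4 + (1 + 2))) = (1 - 8)*(2*3*(4 + 3)) = -14*3*7 = -7*42 = -294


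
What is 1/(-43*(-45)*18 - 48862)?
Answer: -1/14032 ≈ -7.1266e-5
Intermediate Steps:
1/(-43*(-45)*18 - 48862) = 1/(1935*18 - 48862) = 1/(34830 - 48862) = 1/(-14032) = -1/14032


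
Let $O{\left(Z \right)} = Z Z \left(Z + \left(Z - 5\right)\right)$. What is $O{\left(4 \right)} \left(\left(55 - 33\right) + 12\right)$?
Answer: $1632$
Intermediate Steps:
$O{\left(Z \right)} = Z^{2} \left(-5 + 2 Z\right)$ ($O{\left(Z \right)} = Z^{2} \left(Z + \left(-5 + Z\right)\right) = Z^{2} \left(-5 + 2 Z\right)$)
$O{\left(4 \right)} \left(\left(55 - 33\right) + 12\right) = 4^{2} \left(-5 + 2 \cdot 4\right) \left(\left(55 - 33\right) + 12\right) = 16 \left(-5 + 8\right) \left(22 + 12\right) = 16 \cdot 3 \cdot 34 = 48 \cdot 34 = 1632$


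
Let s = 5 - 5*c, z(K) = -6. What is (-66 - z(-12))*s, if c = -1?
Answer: -600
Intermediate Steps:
s = 10 (s = 5 - 5*(-1) = 5 + 5 = 10)
(-66 - z(-12))*s = (-66 - 1*(-6))*10 = (-66 + 6)*10 = -60*10 = -600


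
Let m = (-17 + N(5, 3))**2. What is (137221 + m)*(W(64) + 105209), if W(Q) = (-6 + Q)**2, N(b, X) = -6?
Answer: 14955930750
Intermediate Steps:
m = 529 (m = (-17 - 6)**2 = (-23)**2 = 529)
(137221 + m)*(W(64) + 105209) = (137221 + 529)*((-6 + 64)**2 + 105209) = 137750*(58**2 + 105209) = 137750*(3364 + 105209) = 137750*108573 = 14955930750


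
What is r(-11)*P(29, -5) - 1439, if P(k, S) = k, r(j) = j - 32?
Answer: -2686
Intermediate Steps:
r(j) = -32 + j
r(-11)*P(29, -5) - 1439 = (-32 - 11)*29 - 1439 = -43*29 - 1439 = -1247 - 1439 = -2686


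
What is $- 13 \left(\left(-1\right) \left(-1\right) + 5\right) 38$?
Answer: $-2964$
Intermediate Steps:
$- 13 \left(\left(-1\right) \left(-1\right) + 5\right) 38 = - 13 \left(1 + 5\right) 38 = \left(-13\right) 6 \cdot 38 = \left(-78\right) 38 = -2964$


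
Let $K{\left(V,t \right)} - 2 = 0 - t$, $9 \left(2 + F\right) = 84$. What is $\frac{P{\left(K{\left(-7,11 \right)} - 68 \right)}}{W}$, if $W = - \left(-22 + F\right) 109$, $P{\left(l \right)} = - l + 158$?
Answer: $\frac{705}{4796} \approx 0.147$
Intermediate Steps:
$F = \frac{22}{3}$ ($F = -2 + \frac{1}{9} \cdot 84 = -2 + \frac{28}{3} = \frac{22}{3} \approx 7.3333$)
$K{\left(V,t \right)} = 2 - t$ ($K{\left(V,t \right)} = 2 + \left(0 - t\right) = 2 - t$)
$P{\left(l \right)} = 158 - l$
$W = \frac{4796}{3}$ ($W = - \left(-22 + \frac{22}{3}\right) 109 = - \frac{\left(-44\right) 109}{3} = \left(-1\right) \left(- \frac{4796}{3}\right) = \frac{4796}{3} \approx 1598.7$)
$\frac{P{\left(K{\left(-7,11 \right)} - 68 \right)}}{W} = \frac{158 - \left(\left(2 - 11\right) - 68\right)}{\frac{4796}{3}} = \left(158 - \left(\left(2 - 11\right) - 68\right)\right) \frac{3}{4796} = \left(158 - \left(-9 - 68\right)\right) \frac{3}{4796} = \left(158 - -77\right) \frac{3}{4796} = \left(158 + 77\right) \frac{3}{4796} = 235 \cdot \frac{3}{4796} = \frac{705}{4796}$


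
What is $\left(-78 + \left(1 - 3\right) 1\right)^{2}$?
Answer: $6400$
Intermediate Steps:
$\left(-78 + \left(1 - 3\right) 1\right)^{2} = \left(-78 - 2\right)^{2} = \left(-80\right)^{2} = 6400$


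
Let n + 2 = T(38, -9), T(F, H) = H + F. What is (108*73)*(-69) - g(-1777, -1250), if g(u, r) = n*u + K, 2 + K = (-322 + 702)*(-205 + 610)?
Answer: -649915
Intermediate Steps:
K = 153898 (K = -2 + (-322 + 702)*(-205 + 610) = -2 + 380*405 = -2 + 153900 = 153898)
T(F, H) = F + H
n = 27 (n = -2 + (38 - 9) = -2 + 29 = 27)
g(u, r) = 153898 + 27*u (g(u, r) = 27*u + 153898 = 153898 + 27*u)
(108*73)*(-69) - g(-1777, -1250) = (108*73)*(-69) - (153898 + 27*(-1777)) = 7884*(-69) - (153898 - 47979) = -543996 - 1*105919 = -543996 - 105919 = -649915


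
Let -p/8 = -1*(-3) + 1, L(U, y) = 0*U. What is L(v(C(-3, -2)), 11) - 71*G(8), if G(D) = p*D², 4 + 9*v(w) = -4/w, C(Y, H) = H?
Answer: 145408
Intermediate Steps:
v(w) = -4/9 - 4/(9*w) (v(w) = -4/9 + (-4/w)/9 = -4/9 - 4/(9*w))
L(U, y) = 0
p = -32 (p = -8*(-1*(-3) + 1) = -8*(3 + 1) = -8*4 = -32)
G(D) = -32*D²
L(v(C(-3, -2)), 11) - 71*G(8) = 0 - (-2272)*8² = 0 - (-2272)*64 = 0 - 71*(-2048) = 0 + 145408 = 145408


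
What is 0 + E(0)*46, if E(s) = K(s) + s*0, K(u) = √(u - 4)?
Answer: 92*I ≈ 92.0*I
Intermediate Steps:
K(u) = √(-4 + u)
E(s) = √(-4 + s) (E(s) = √(-4 + s) + s*0 = √(-4 + s) + 0 = √(-4 + s))
0 + E(0)*46 = 0 + √(-4 + 0)*46 = 0 + √(-4)*46 = 0 + (2*I)*46 = 0 + 92*I = 92*I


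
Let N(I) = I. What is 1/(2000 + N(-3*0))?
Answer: 1/2000 ≈ 0.00050000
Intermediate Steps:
1/(2000 + N(-3*0)) = 1/(2000 - 3*0) = 1/(2000 + 0) = 1/2000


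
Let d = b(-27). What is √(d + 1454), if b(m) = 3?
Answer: √1457 ≈ 38.171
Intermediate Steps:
d = 3
√(d + 1454) = √(3 + 1454) = √1457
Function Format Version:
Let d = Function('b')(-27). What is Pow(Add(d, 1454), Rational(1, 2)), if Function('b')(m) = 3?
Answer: Pow(1457, Rational(1, 2)) ≈ 38.171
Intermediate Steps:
d = 3
Pow(Add(d, 1454), Rational(1, 2)) = Pow(Add(3, 1454), Rational(1, 2)) = Pow(1457, Rational(1, 2))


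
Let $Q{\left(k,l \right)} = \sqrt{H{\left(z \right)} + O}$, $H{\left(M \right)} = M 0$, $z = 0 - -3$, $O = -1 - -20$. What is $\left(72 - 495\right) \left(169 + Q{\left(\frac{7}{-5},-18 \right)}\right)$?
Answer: $-71487 - 423 \sqrt{19} \approx -73331.0$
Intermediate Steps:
$O = 19$ ($O = -1 + 20 = 19$)
$z = 3$ ($z = 0 + 3 = 3$)
$H{\left(M \right)} = 0$
$Q{\left(k,l \right)} = \sqrt{19}$ ($Q{\left(k,l \right)} = \sqrt{0 + 19} = \sqrt{19}$)
$\left(72 - 495\right) \left(169 + Q{\left(\frac{7}{-5},-18 \right)}\right) = \left(72 - 495\right) \left(169 + \sqrt{19}\right) = - 423 \left(169 + \sqrt{19}\right) = -71487 - 423 \sqrt{19}$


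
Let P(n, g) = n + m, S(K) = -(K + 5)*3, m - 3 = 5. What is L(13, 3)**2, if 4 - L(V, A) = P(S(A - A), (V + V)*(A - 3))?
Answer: 121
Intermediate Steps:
m = 8 (m = 3 + 5 = 8)
S(K) = -15 - 3*K (S(K) = -(5 + K)*3 = (-5 - K)*3 = -15 - 3*K)
P(n, g) = 8 + n (P(n, g) = n + 8 = 8 + n)
L(V, A) = 11 (L(V, A) = 4 - (8 + (-15 - 3*(A - A))) = 4 - (8 + (-15 - 3*0)) = 4 - (8 + (-15 + 0)) = 4 - (8 - 15) = 4 - 1*(-7) = 4 + 7 = 11)
L(13, 3)**2 = 11**2 = 121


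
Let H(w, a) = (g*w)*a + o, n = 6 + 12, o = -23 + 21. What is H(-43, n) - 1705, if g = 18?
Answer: -15639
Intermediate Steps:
o = -2
n = 18
H(w, a) = -2 + 18*a*w (H(w, a) = (18*w)*a - 2 = 18*a*w - 2 = -2 + 18*a*w)
H(-43, n) - 1705 = (-2 + 18*18*(-43)) - 1705 = (-2 - 13932) - 1705 = -13934 - 1705 = -15639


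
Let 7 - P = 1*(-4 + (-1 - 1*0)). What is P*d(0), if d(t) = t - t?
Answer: 0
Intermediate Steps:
d(t) = 0
P = 12 (P = 7 - (-4 + (-1 - 1*0)) = 7 - (-4 + (-1 + 0)) = 7 - (-4 - 1) = 7 - (-5) = 7 - 1*(-5) = 7 + 5 = 12)
P*d(0) = 12*0 = 0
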